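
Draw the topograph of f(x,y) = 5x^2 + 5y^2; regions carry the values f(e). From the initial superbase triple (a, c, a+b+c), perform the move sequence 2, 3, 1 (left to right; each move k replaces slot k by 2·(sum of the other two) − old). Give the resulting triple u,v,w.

start (5,5,10) = (f(1,0),f(0,1),f(1,1))
replace slot 2: 2·(5+10) − 5 = 25 → (5,25,10)
replace slot 3: 2·(5+25) − 10 = 50 → (5,25,50)
replace slot 1: 2·(25+50) − 5 = 145 → (145,25,50)

145,25,50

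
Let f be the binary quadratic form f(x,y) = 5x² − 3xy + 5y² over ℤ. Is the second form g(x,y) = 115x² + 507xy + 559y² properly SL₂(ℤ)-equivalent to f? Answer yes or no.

D₁ = -91, D₂ = -91
f: flip: (5,-3,5)→(5,3,5)
f: reduced (well bottom): (5,3,5) with a≤c, −a<b≤a
g: translate: b→47 (≡507 mod 230), so (115,507,559)→(115,47,5)
g: flip: (115,47,5)→(5,-47,115)
g: translate: b→3 (≡-47 mod 10), so (5,-47,115)→(5,3,5)
g: reduced (well bottom): (5,3,5) with a≤c, −a<b≤a
reduced forms (5, 3, 5) vs (5, 3, 5) ⇒ equivalent

yes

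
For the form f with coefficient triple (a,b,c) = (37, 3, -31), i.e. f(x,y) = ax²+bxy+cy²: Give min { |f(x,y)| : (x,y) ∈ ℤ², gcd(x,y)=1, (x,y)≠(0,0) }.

descent: ρ → (-31,59,9)  [lands on river]
river: ρ → (9,67,-3)
river: ρ → (-3,65,31)
river: ρ → (31,59,-9)
river: ρ → (-9,67,3)
river: ρ → (3,65,-31)
closes: descent 1, river 6
min |a| on river = 3

3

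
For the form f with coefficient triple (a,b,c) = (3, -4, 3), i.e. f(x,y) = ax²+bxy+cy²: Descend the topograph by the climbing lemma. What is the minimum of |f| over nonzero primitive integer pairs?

translate: b→2 (≡-4 mod 6), so (3,-4,3)→(3,2,2)
flip: (3,2,2)→(2,-2,3)
translate: b→2 (≡-2 mod 4), so (2,-2,3)→(2,2,3)
reduced (well bottom): (2,2,3) with a≤c, −a<b≤a
well minimum = a = 2

2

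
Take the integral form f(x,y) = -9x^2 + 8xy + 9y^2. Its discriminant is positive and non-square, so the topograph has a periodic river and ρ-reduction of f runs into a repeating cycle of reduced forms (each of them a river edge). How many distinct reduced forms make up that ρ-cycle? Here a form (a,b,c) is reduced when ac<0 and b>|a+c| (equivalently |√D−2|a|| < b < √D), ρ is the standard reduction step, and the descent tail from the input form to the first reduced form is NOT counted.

D = 388, ⌊√D⌋ = 19
river: ρ → (9,10,-8)
river: ρ → (-8,6,11)
river: ρ → (11,16,-3)
river: ρ → (-3,14,16)
river: ρ → (16,18,-1)
river: ρ → (-1,18,16)
river: ρ → (16,14,-3)
river: ρ → (-3,16,11)
river: ρ → (11,6,-8)
river: ρ → (-8,10,9)
river: ρ → (9,8,-9)
river: ρ → (-9,10,8)
river: ρ → (8,6,-11)
river: ρ → (-11,16,3)
river: ρ → (3,14,-16)
river: ρ → (-16,18,1)
river: ρ → (1,18,-16)
river: ρ → (-16,14,3)
river: ρ → (3,16,-11)
river: ρ → (-11,6,8)
river: ρ → (8,10,-9)
river: ρ → (-9,8,9)
ρ-cycle length = 22 (tail of 0 descent steps not counted)

22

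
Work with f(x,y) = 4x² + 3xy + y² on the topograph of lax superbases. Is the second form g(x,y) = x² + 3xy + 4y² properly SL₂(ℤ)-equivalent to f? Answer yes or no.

D₁ = -7, D₂ = -7
f: flip: (4,3,1)→(1,-3,4)
f: translate: b→1 (≡-3 mod 2), so (1,-3,4)→(1,1,2)
f: reduced (well bottom): (1,1,2) with a≤c, −a<b≤a
g: translate: b→1 (≡3 mod 2), so (1,3,4)→(1,1,2)
g: reduced (well bottom): (1,1,2) with a≤c, −a<b≤a
reduced forms (1, 1, 2) vs (1, 1, 2) ⇒ equivalent

yes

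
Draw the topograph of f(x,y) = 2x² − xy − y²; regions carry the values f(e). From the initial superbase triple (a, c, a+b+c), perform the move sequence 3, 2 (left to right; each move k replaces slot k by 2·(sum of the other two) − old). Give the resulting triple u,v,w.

start (2,-1,0) = (f(1,0),f(0,1),f(1,1))
replace slot 3: 2·(2+(-1)) − 0 = 2 → (2,-1,2)
replace slot 2: 2·(2+2) − (-1) = 9 → (2,9,2)

2,9,2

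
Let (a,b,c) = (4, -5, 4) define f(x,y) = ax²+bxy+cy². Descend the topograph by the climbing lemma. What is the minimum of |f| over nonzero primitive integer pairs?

translate: b→3 (≡-5 mod 8), so (4,-5,4)→(4,3,3)
flip: (4,3,3)→(3,-3,4)
translate: b→3 (≡-3 mod 6), so (3,-3,4)→(3,3,4)
reduced (well bottom): (3,3,4) with a≤c, −a<b≤a
well minimum = a = 3

3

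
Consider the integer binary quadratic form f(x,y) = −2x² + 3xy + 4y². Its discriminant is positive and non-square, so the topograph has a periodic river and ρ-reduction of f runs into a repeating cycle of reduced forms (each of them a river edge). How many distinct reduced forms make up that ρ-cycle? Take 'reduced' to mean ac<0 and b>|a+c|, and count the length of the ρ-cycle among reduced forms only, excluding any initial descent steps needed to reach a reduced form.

D = 41, ⌊√D⌋ = 6
river: ρ → (4,5,-1)
river: ρ → (-1,5,4)
river: ρ → (4,3,-2)
river: ρ → (-2,5,2)
river: ρ → (2,3,-4)
river: ρ → (-4,5,1)
river: ρ → (1,5,-4)
river: ρ → (-4,3,2)
river: ρ → (2,5,-2)
river: ρ → (-2,3,4)
ρ-cycle length = 10 (tail of 0 descent steps not counted)

10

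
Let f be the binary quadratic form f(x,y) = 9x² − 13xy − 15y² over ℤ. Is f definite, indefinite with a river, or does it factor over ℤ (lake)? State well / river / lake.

D = b²−4ac = (-13)² − 4·9·(-15) = 709
D > 0 non-square ⇒ indefinite ⇒ periodic river

river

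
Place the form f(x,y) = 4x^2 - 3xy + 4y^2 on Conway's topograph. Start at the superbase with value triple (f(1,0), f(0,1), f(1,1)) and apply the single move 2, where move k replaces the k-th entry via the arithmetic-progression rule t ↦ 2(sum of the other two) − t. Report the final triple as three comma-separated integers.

start (4,4,5) = (f(1,0),f(0,1),f(1,1))
replace slot 2: 2·(4+5) − 4 = 14 → (4,14,5)

4,14,5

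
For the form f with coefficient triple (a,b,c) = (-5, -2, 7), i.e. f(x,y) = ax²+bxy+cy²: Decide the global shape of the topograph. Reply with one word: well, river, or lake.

D = b²−4ac = (-2)² − 4·(-5)·7 = 144
D = 12² is a perfect square ⇒ form factors over ℤ ⇒ lakes

lake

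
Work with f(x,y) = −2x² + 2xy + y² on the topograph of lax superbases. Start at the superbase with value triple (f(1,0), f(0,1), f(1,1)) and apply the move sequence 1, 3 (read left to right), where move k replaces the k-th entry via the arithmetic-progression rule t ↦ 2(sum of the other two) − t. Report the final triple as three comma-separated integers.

start (-2,1,1) = (f(1,0),f(0,1),f(1,1))
replace slot 1: 2·(1+1) − (-2) = 6 → (6,1,1)
replace slot 3: 2·(6+1) − 1 = 13 → (6,1,13)

6,1,13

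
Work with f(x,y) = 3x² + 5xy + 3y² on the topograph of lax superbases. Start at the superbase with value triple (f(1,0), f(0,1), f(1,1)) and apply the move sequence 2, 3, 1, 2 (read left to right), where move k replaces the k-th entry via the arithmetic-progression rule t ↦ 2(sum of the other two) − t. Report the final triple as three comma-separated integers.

start (3,3,11) = (f(1,0),f(0,1),f(1,1))
replace slot 2: 2·(3+11) − 3 = 25 → (3,25,11)
replace slot 3: 2·(3+25) − 11 = 45 → (3,25,45)
replace slot 1: 2·(25+45) − 3 = 137 → (137,25,45)
replace slot 2: 2·(137+45) − 25 = 339 → (137,339,45)

137,339,45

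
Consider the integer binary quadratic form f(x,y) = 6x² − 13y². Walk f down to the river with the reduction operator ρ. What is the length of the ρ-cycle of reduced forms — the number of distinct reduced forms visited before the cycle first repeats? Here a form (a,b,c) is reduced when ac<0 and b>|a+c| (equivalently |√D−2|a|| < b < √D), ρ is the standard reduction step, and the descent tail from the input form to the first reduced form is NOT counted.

D = 312, ⌊√D⌋ = 17
descent: ρ → (-13,0,6)
descent: ρ → (6,12,-7)  [lands on river]
river: ρ → (-7,16,2)
river: ρ → (2,16,-7)
river: ρ → (-7,12,6)
ρ-cycle length = 4 (tail of 2 descent steps not counted)

4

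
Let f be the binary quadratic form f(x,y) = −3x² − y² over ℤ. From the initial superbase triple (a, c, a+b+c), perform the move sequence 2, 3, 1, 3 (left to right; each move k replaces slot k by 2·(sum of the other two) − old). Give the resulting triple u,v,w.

start (-3,-1,-4) = (f(1,0),f(0,1),f(1,1))
replace slot 2: 2·((-3)+(-4)) − (-1) = -13 → (-3,-13,-4)
replace slot 3: 2·((-3)+(-13)) − (-4) = -28 → (-3,-13,-28)
replace slot 1: 2·((-13)+(-28)) − (-3) = -79 → (-79,-13,-28)
replace slot 3: 2·((-79)+(-13)) − (-28) = -156 → (-79,-13,-156)

-79,-13,-156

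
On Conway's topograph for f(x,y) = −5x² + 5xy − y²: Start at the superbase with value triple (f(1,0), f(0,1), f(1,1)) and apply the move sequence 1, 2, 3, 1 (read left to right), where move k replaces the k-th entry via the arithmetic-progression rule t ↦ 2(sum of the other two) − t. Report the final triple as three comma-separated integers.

start (-5,-1,-1) = (f(1,0),f(0,1),f(1,1))
replace slot 1: 2·((-1)+(-1)) − (-5) = 1 → (1,-1,-1)
replace slot 2: 2·(1+(-1)) − (-1) = 1 → (1,1,-1)
replace slot 3: 2·(1+1) − (-1) = 5 → (1,1,5)
replace slot 1: 2·(1+5) − 1 = 11 → (11,1,5)

11,1,5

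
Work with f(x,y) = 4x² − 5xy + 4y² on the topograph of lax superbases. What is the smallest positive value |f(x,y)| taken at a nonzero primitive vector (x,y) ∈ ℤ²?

translate: b→3 (≡-5 mod 8), so (4,-5,4)→(4,3,3)
flip: (4,3,3)→(3,-3,4)
translate: b→3 (≡-3 mod 6), so (3,-3,4)→(3,3,4)
reduced (well bottom): (3,3,4) with a≤c, −a<b≤a
well minimum = a = 3

3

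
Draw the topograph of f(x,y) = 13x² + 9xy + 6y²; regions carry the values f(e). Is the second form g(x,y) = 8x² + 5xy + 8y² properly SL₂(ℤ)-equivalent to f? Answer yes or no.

D₁ = -231, D₂ = -231
f: flip: (13,9,6)→(6,-9,13)
f: translate: b→3 (≡-9 mod 12), so (6,-9,13)→(6,3,10)
f: reduced (well bottom): (6,3,10) with a≤c, −a<b≤a
g: reduced (well bottom): (8,5,8) with a≤c, −a<b≤a
reduced forms (6, 3, 10) vs (8, 5, 8) ⇒ inequivalent

no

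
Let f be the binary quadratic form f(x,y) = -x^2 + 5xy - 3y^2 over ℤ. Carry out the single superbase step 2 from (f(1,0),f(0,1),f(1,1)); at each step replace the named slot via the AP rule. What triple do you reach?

start (-1,-3,1) = (f(1,0),f(0,1),f(1,1))
replace slot 2: 2·((-1)+1) − (-3) = 3 → (-1,3,1)

-1,3,1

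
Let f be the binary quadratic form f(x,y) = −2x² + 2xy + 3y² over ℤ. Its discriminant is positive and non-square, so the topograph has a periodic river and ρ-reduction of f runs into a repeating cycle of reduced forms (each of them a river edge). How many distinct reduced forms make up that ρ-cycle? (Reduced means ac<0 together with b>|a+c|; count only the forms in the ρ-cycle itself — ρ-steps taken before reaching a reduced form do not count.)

D = 28, ⌊√D⌋ = 5
river: ρ → (3,4,-1)
river: ρ → (-1,4,3)
river: ρ → (3,2,-2)
river: ρ → (-2,2,3)
ρ-cycle length = 4 (tail of 0 descent steps not counted)

4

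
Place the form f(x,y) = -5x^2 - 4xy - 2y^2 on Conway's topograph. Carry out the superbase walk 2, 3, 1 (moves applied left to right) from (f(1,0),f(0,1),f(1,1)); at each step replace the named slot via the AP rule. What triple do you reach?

start (-5,-2,-11) = (f(1,0),f(0,1),f(1,1))
replace slot 2: 2·((-5)+(-11)) − (-2) = -30 → (-5,-30,-11)
replace slot 3: 2·((-5)+(-30)) − (-11) = -59 → (-5,-30,-59)
replace slot 1: 2·((-30)+(-59)) − (-5) = -173 → (-173,-30,-59)

-173,-30,-59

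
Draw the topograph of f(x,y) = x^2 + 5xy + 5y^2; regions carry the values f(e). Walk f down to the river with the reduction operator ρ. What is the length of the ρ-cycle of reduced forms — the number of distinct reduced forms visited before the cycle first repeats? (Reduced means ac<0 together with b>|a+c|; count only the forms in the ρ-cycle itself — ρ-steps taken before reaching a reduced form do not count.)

D = 5, ⌊√D⌋ = 2
descent: ρ → (5,5,1)
descent: ρ → (1,1,-1)  [lands on river]
river: ρ → (-1,1,1)
ρ-cycle length = 2 (tail of 2 descent steps not counted)

2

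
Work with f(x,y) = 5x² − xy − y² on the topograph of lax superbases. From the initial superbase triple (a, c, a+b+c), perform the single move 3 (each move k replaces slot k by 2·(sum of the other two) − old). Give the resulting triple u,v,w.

start (5,-1,3) = (f(1,0),f(0,1),f(1,1))
replace slot 3: 2·(5+(-1)) − 3 = 5 → (5,-1,5)

5,-1,5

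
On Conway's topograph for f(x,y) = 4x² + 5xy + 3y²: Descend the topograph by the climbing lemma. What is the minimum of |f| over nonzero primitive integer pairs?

translate: b→-3 (≡5 mod 8), so (4,5,3)→(4,-3,2)
flip: (4,-3,2)→(2,3,4)
translate: b→-1 (≡3 mod 4), so (2,3,4)→(2,-1,3)
reduced (well bottom): (2,-1,3) with a≤c, −a<b≤a
well minimum = a = 2

2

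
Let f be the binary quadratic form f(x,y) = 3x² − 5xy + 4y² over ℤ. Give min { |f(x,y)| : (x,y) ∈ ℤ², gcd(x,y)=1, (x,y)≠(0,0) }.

translate: b→1 (≡-5 mod 6), so (3,-5,4)→(3,1,2)
flip: (3,1,2)→(2,-1,3)
reduced (well bottom): (2,-1,3) with a≤c, −a<b≤a
well minimum = a = 2

2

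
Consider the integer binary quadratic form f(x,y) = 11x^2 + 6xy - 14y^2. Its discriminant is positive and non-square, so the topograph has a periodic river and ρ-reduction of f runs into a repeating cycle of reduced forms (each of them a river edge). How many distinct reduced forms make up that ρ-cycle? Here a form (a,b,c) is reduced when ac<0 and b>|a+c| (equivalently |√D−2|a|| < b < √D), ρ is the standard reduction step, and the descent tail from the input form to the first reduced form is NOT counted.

D = 652, ⌊√D⌋ = 25
river: ρ → (-14,22,3)
river: ρ → (3,20,-21)
river: ρ → (-21,22,2)
river: ρ → (2,22,-21)
river: ρ → (-21,20,3)
river: ρ → (3,22,-14)
river: ρ → (-14,6,11)
river: ρ → (11,16,-9)
river: ρ → (-9,20,7)
river: ρ → (7,22,-6)
river: ρ → (-6,14,19)
river: ρ → (19,24,-1)
river: ρ → (-1,24,19)
river: ρ → (19,14,-6)
river: ρ → (-6,22,7)
river: ρ → (7,20,-9)
river: ρ → (-9,16,11)
river: ρ → (11,6,-14)
ρ-cycle length = 18 (tail of 0 descent steps not counted)

18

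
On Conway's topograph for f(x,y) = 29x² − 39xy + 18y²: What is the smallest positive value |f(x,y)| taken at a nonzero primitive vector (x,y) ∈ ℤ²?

translate: b→19 (≡-39 mod 58), so (29,-39,18)→(29,19,8)
flip: (29,19,8)→(8,-19,29)
translate: b→-3 (≡-19 mod 16), so (8,-19,29)→(8,-3,18)
reduced (well bottom): (8,-3,18) with a≤c, −a<b≤a
well minimum = a = 8

8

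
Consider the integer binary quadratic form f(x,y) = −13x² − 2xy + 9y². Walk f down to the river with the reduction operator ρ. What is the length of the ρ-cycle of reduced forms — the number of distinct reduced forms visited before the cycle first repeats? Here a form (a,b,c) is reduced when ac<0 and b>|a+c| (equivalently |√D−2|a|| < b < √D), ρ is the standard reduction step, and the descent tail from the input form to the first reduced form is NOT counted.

D = 472, ⌊√D⌋ = 21
descent: ρ → (9,20,-2)  [lands on river]
river: ρ → (-2,20,9)
river: ρ → (9,16,-6)
river: ρ → (-6,20,3)
river: ρ → (3,16,-18)
river: ρ → (-18,20,1)
river: ρ → (1,20,-18)
river: ρ → (-18,16,3)
river: ρ → (3,20,-6)
river: ρ → (-6,16,9)
ρ-cycle length = 10 (tail of 1 descent step not counted)

10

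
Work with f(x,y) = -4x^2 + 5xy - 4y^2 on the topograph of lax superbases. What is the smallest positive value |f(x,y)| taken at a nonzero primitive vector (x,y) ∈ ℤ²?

translate: b→3 (≡-5 mod 8), so (4,-5,4)→(4,3,3)
flip: (4,3,3)→(3,-3,4)
translate: b→3 (≡-3 mod 6), so (3,-3,4)→(3,3,4)
reduced (well bottom): (3,3,4) with a≤c, −a<b≤a
well minimum |f| = |-3| = 3 (negative-definite)

3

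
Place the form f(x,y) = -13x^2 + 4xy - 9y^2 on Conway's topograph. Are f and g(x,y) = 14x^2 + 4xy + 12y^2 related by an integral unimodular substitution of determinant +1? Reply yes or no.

D₁ = -452, D₂ = -656
discriminants differ ⇒ not SL₂(ℤ)-equivalent

no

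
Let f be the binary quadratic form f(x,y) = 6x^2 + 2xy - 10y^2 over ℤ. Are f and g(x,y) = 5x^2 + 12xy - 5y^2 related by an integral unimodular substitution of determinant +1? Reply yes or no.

D₁ = 244, D₂ = 244
river cycle of f (length 6): (6, 14, -2), (-2, 14, 6), (6, 10, -6), (-6, 14, 2), (2, 14, -6), (-6, 10, 6)
river cycle of g (length 22): (-5, 8, 9), (9, 10, -4), (-4, 14, 3), (3, 10, -12), (-12, 14, 1), (1, 14, -12), (-12, 10, 3), (3, 14, -4), (-4, 10, 9), (9, 8, -5), … (12 more)
cycles differ ⇒ inequivalent

no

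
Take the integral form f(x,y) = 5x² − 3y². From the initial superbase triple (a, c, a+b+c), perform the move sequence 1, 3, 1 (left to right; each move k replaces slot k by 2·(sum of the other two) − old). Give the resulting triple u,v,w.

start (5,-3,2) = (f(1,0),f(0,1),f(1,1))
replace slot 1: 2·((-3)+2) − 5 = -7 → (-7,-3,2)
replace slot 3: 2·((-7)+(-3)) − 2 = -22 → (-7,-3,-22)
replace slot 1: 2·((-3)+(-22)) − (-7) = -43 → (-43,-3,-22)

-43,-3,-22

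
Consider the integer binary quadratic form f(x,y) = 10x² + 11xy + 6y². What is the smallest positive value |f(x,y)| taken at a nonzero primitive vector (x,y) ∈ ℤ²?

translate: b→-9 (≡11 mod 20), so (10,11,6)→(10,-9,5)
flip: (10,-9,5)→(5,9,10)
translate: b→-1 (≡9 mod 10), so (5,9,10)→(5,-1,6)
reduced (well bottom): (5,-1,6) with a≤c, −a<b≤a
well minimum = a = 5

5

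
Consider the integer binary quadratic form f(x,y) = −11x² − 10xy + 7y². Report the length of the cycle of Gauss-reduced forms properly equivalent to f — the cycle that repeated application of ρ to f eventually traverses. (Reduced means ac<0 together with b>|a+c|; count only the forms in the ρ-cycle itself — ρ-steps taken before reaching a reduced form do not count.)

D = 408, ⌊√D⌋ = 20
descent: ρ → (7,10,-11)  [lands on river]
river: ρ → (-11,12,6)
river: ρ → (6,12,-11)
river: ρ → (-11,10,7)
river: ρ → (7,18,-3)
river: ρ → (-3,18,7)
ρ-cycle length = 6 (tail of 1 descent step not counted)

6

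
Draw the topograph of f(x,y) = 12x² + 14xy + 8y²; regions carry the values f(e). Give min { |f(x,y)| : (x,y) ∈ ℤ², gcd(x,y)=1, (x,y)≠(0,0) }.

translate: b→-10 (≡14 mod 24), so (12,14,8)→(12,-10,6)
flip: (12,-10,6)→(6,10,12)
translate: b→-2 (≡10 mod 12), so (6,10,12)→(6,-2,8)
reduced (well bottom): (6,-2,8) with a≤c, −a<b≤a
well minimum = a = 6

6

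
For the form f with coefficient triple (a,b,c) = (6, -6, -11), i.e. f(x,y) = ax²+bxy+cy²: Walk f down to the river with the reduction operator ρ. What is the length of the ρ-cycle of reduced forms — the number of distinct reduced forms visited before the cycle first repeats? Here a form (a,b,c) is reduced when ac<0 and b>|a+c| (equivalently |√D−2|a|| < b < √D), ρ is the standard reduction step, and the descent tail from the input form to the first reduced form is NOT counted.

D = 300, ⌊√D⌋ = 17
descent: ρ → (-11,6,6)  [lands on river]
river: ρ → (6,6,-11)
river: ρ → (-11,16,1)
river: ρ → (1,16,-11)
ρ-cycle length = 4 (tail of 1 descent step not counted)

4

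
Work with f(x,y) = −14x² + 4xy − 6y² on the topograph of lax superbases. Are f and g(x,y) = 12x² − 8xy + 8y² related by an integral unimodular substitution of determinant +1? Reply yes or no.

D₁ = -320, D₂ = -320
f is negative-definite; reduce −f:
−f: flip: (14,-4,6)→(6,4,14)
−f: reduced (well bottom): (6,4,14) with a≤c, −a<b≤a
flip sign back: reduced form of f is (-6,-4,-14)
g: flip: (12,-8,8)→(8,8,12)
g: reduced (well bottom): (8,8,12) with a≤c, −a<b≤a
reduced forms (-6, -4, -14) vs (8, 8, 12) ⇒ inequivalent

no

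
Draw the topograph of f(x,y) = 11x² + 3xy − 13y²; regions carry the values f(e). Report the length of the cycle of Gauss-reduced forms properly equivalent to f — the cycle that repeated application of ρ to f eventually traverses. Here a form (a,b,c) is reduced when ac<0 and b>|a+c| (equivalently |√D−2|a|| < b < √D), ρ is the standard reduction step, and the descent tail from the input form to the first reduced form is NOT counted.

D = 581, ⌊√D⌋ = 24
river: ρ → (-13,23,1)
river: ρ → (1,23,-13)
river: ρ → (-13,3,11)
river: ρ → (11,19,-5)
river: ρ → (-5,21,7)
river: ρ → (7,21,-5)
river: ρ → (-5,19,11)
river: ρ → (11,3,-13)
ρ-cycle length = 8 (tail of 0 descent steps not counted)

8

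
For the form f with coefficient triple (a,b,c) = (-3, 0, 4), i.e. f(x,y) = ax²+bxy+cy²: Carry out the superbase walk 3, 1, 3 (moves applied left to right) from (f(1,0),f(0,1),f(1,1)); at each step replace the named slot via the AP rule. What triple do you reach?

start (-3,4,1) = (f(1,0),f(0,1),f(1,1))
replace slot 3: 2·((-3)+4) − 1 = 1 → (-3,4,1)
replace slot 1: 2·(4+1) − (-3) = 13 → (13,4,1)
replace slot 3: 2·(13+4) − 1 = 33 → (13,4,33)

13,4,33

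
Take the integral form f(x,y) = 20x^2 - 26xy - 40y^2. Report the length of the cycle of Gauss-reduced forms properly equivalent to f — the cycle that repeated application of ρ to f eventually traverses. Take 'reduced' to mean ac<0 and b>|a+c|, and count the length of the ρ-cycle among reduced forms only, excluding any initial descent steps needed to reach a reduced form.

D = 3876, ⌊√D⌋ = 62
descent: ρ → (-40,26,20)  [lands on river]
river: ρ → (20,54,-12)
river: ρ → (-12,42,44)
river: ρ → (44,46,-10)
river: ρ → (-10,54,24)
river: ρ → (24,42,-22)
river: ρ → (-22,46,20)
river: ρ → (20,34,-34)
river: ρ → (-34,34,20)
river: ρ → (20,46,-22)
river: ρ → (-22,42,24)
river: ρ → (24,54,-10)
river: ρ → (-10,46,44)
river: ρ → (44,42,-12)
river: ρ → (-12,54,20)
river: ρ → (20,26,-40)
river: ρ → (-40,54,6)
river: ρ → (6,54,-40)
ρ-cycle length = 18 (tail of 1 descent step not counted)

18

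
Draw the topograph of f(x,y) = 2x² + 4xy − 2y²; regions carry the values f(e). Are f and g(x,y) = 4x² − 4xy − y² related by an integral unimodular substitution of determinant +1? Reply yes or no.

D₁ = 32, D₂ = 32
river cycle of f (length 2): (-2, 4, 2), (2, 4, -2)
river cycle of g (length 2): (-1, 4, 4), (4, 4, -1)
cycles differ ⇒ inequivalent

no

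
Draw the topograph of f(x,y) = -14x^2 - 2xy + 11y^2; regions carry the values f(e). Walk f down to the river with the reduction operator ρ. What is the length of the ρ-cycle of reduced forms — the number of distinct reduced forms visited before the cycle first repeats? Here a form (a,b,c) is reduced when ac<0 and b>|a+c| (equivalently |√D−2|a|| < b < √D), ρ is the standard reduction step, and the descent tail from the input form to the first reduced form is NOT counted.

D = 620, ⌊√D⌋ = 24
descent: ρ → (11,24,-1)  [lands on river]
river: ρ → (-1,24,11)
river: ρ → (11,20,-5)
river: ρ → (-5,20,11)
ρ-cycle length = 4 (tail of 1 descent step not counted)

4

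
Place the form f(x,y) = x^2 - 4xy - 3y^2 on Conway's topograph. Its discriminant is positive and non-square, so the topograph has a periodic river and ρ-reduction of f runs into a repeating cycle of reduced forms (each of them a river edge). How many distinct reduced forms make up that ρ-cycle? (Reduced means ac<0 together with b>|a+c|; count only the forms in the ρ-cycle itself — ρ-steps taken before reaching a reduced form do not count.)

D = 28, ⌊√D⌋ = 5
descent: ρ → (-3,4,1)  [lands on river]
river: ρ → (1,4,-3)
river: ρ → (-3,2,2)
river: ρ → (2,2,-3)
ρ-cycle length = 4 (tail of 1 descent step not counted)

4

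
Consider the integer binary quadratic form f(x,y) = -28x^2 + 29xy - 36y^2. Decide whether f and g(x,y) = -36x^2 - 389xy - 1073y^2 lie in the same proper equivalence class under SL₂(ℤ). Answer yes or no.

D₁ = -3191, D₂ = -3191
f is negative-definite; reduce −f:
−f: translate: b→27 (≡-29 mod 56), so (28,-29,36)→(28,27,35)
−f: reduced (well bottom): (28,27,35) with a≤c, −a<b≤a
flip sign back: reduced form of f is (-28,-27,-35)
g is negative-definite; reduce −g:
−g: translate: b→29 (≡389 mod 72), so (36,389,1073)→(36,29,28)
−g: flip: (36,29,28)→(28,-29,36)
−g: translate: b→27 (≡-29 mod 56), so (28,-29,36)→(28,27,35)
−g: reduced (well bottom): (28,27,35) with a≤c, −a<b≤a
flip sign back: reduced form of g is (-28,-27,-35)
reduced forms (-28, -27, -35) vs (-28, -27, -35) ⇒ equivalent

yes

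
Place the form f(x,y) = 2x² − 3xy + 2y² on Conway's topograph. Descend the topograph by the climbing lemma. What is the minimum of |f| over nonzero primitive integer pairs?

translate: b→1 (≡-3 mod 4), so (2,-3,2)→(2,1,1)
flip: (2,1,1)→(1,-1,2)
translate: b→1 (≡-1 mod 2), so (1,-1,2)→(1,1,2)
reduced (well bottom): (1,1,2) with a≤c, −a<b≤a
well minimum = a = 1

1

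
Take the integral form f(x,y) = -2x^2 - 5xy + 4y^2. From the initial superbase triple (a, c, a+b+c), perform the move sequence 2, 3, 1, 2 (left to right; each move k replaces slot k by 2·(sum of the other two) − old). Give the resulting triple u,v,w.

start (-2,4,-3) = (f(1,0),f(0,1),f(1,1))
replace slot 2: 2·((-2)+(-3)) − 4 = -14 → (-2,-14,-3)
replace slot 3: 2·((-2)+(-14)) − (-3) = -29 → (-2,-14,-29)
replace slot 1: 2·((-14)+(-29)) − (-2) = -84 → (-84,-14,-29)
replace slot 2: 2·((-84)+(-29)) − (-14) = -212 → (-84,-212,-29)

-84,-212,-29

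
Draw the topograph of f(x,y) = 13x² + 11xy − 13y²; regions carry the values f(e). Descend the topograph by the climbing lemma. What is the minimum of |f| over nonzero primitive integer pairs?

river: ρ → (-13,15,11)
river: ρ → (11,7,-17)
river: ρ → (-17,27,1)
river: ρ → (1,27,-17)
river: ρ → (-17,7,11)
river: ρ → (11,15,-13)
river: ρ → (-13,11,13)
river: ρ → (13,15,-11)
river: ρ → (-11,7,17)
river: ρ → (17,27,-1)
river: ρ → (-1,27,17)
river: ρ → (17,7,-11)
river: ρ → (-11,15,13)
river: ρ → (13,11,-13)
closes: descent 0, river 14
min |a| on river = 1

1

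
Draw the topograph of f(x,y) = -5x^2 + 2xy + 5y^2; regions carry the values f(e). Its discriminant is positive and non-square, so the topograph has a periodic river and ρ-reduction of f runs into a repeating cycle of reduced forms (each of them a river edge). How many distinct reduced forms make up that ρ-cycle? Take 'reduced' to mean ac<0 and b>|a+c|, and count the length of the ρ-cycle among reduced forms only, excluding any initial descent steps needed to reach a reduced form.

D = 104, ⌊√D⌋ = 10
river: ρ → (5,8,-2)
river: ρ → (-2,8,5)
river: ρ → (5,2,-5)
river: ρ → (-5,8,2)
river: ρ → (2,8,-5)
river: ρ → (-5,2,5)
ρ-cycle length = 6 (tail of 0 descent steps not counted)

6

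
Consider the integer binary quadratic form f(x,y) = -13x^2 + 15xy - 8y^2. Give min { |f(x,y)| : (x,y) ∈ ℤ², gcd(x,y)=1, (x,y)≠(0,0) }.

translate: b→11 (≡-15 mod 26), so (13,-15,8)→(13,11,6)
flip: (13,11,6)→(6,-11,13)
translate: b→1 (≡-11 mod 12), so (6,-11,13)→(6,1,8)
reduced (well bottom): (6,1,8) with a≤c, −a<b≤a
well minimum |f| = |-6| = 6 (negative-definite)

6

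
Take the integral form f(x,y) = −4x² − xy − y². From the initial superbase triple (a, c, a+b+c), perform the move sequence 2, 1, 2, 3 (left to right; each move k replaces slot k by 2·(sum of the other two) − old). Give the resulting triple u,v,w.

start (-4,-1,-6) = (f(1,0),f(0,1),f(1,1))
replace slot 2: 2·((-4)+(-6)) − (-1) = -19 → (-4,-19,-6)
replace slot 1: 2·((-19)+(-6)) − (-4) = -46 → (-46,-19,-6)
replace slot 2: 2·((-46)+(-6)) − (-19) = -85 → (-46,-85,-6)
replace slot 3: 2·((-46)+(-85)) − (-6) = -256 → (-46,-85,-256)

-46,-85,-256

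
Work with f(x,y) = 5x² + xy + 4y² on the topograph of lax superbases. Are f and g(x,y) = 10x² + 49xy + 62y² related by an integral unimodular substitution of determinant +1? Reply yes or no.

D₁ = -79, D₂ = -79
f: flip: (5,1,4)→(4,-1,5)
f: reduced (well bottom): (4,-1,5) with a≤c, −a<b≤a
g: translate: b→9 (≡49 mod 20), so (10,49,62)→(10,9,4)
g: flip: (10,9,4)→(4,-9,10)
g: translate: b→-1 (≡-9 mod 8), so (4,-9,10)→(4,-1,5)
g: reduced (well bottom): (4,-1,5) with a≤c, −a<b≤a
reduced forms (4, -1, 5) vs (4, -1, 5) ⇒ equivalent

yes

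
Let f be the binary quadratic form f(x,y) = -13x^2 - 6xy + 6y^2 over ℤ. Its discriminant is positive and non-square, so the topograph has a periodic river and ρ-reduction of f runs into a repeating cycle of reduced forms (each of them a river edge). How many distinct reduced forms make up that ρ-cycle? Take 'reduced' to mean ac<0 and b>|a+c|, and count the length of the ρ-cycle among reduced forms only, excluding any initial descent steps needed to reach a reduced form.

D = 348, ⌊√D⌋ = 18
descent: ρ → (6,18,-1)  [lands on river]
river: ρ → (-1,18,6)
ρ-cycle length = 2 (tail of 1 descent step not counted)

2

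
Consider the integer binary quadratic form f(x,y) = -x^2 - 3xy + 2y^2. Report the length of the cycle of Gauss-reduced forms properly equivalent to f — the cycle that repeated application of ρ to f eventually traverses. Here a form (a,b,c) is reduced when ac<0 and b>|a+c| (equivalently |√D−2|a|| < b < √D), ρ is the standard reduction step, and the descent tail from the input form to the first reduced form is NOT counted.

D = 17, ⌊√D⌋ = 4
descent: ρ → (2,3,-1)  [lands on river]
river: ρ → (-1,3,2)
river: ρ → (2,1,-2)
river: ρ → (-2,3,1)
river: ρ → (1,3,-2)
river: ρ → (-2,1,2)
ρ-cycle length = 6 (tail of 1 descent step not counted)

6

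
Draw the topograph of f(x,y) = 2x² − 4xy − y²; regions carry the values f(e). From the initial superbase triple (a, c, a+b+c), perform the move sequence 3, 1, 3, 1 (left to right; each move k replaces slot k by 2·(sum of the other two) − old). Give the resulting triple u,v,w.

start (2,-1,-3) = (f(1,0),f(0,1),f(1,1))
replace slot 3: 2·(2+(-1)) − (-3) = 5 → (2,-1,5)
replace slot 1: 2·((-1)+5) − 2 = 6 → (6,-1,5)
replace slot 3: 2·(6+(-1)) − 5 = 5 → (6,-1,5)
replace slot 1: 2·((-1)+5) − 6 = 2 → (2,-1,5)

2,-1,5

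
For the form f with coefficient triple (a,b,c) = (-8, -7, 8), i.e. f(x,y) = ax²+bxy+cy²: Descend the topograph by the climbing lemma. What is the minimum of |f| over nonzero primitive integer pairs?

descent: ρ → (8,7,-8)  [lands on river]
river: ρ → (-8,9,7)
river: ρ → (7,5,-10)
river: ρ → (-10,15,2)
river: ρ → (2,17,-2)
river: ρ → (-2,15,10)
river: ρ → (10,5,-7)
river: ρ → (-7,9,8)
closes: descent 1, river 8
min |a| on river = 2

2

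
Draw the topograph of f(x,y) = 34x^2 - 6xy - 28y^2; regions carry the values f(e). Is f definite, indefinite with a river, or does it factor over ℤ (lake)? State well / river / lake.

D = b²−4ac = (-6)² − 4·34·(-28) = 3844
D = 62² is a perfect square ⇒ form factors over ℤ ⇒ lakes

lake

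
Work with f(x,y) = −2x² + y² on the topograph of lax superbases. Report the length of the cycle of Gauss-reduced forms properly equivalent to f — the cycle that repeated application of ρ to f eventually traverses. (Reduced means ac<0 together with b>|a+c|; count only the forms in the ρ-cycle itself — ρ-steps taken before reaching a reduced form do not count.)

D = 8, ⌊√D⌋ = 2
descent: ρ → (1,2,-1)  [lands on river]
river: ρ → (-1,2,1)
ρ-cycle length = 2 (tail of 1 descent step not counted)

2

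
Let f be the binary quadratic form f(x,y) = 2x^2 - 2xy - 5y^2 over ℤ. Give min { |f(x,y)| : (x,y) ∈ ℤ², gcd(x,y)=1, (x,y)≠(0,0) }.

descent: ρ → (-5,2,2)
descent: ρ → (2,6,-1)  [lands on river]
river: ρ → (-1,6,2)
closes: descent 2, river 2
min |a| on river = 1

1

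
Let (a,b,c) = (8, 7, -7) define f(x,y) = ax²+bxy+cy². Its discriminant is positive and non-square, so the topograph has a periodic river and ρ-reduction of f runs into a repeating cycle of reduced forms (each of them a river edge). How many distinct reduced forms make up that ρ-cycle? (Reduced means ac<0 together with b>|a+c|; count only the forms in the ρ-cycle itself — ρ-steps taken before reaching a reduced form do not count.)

D = 273, ⌊√D⌋ = 16
river: ρ → (-7,7,8)
river: ρ → (8,9,-6)
river: ρ → (-6,15,2)
river: ρ → (2,13,-13)
river: ρ → (-13,13,2)
river: ρ → (2,15,-6)
river: ρ → (-6,9,8)
river: ρ → (8,7,-7)
ρ-cycle length = 8 (tail of 0 descent steps not counted)

8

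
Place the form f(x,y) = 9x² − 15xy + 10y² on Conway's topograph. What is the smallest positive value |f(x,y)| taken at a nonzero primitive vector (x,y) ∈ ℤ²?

translate: b→3 (≡-15 mod 18), so (9,-15,10)→(9,3,4)
flip: (9,3,4)→(4,-3,9)
reduced (well bottom): (4,-3,9) with a≤c, −a<b≤a
well minimum = a = 4

4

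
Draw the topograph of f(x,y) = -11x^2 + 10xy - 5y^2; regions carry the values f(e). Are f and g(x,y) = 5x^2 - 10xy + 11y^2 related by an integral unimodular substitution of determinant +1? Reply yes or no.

D₁ = -120, D₂ = -120
f is negative-definite; reduce −f:
−f: flip: (11,-10,5)→(5,10,11)
−f: translate: b→0 (≡10 mod 10), so (5,10,11)→(5,0,6)
−f: reduced (well bottom): (5,0,6) with a≤c, −a<b≤a
flip sign back: reduced form of f is (-5,0,-6)
g: translate: b→0 (≡-10 mod 10), so (5,-10,11)→(5,0,6)
g: reduced (well bottom): (5,0,6) with a≤c, −a<b≤a
reduced forms (-5, 0, -6) vs (5, 0, 6) ⇒ inequivalent

no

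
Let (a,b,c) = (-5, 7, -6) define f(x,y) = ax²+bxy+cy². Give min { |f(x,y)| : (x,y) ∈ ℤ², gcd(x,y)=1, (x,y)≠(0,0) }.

translate: b→3 (≡-7 mod 10), so (5,-7,6)→(5,3,4)
flip: (5,3,4)→(4,-3,5)
reduced (well bottom): (4,-3,5) with a≤c, −a<b≤a
well minimum |f| = |-4| = 4 (negative-definite)

4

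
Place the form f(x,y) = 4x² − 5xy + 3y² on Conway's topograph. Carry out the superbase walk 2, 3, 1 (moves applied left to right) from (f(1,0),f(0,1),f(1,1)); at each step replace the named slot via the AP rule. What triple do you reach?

start (4,3,2) = (f(1,0),f(0,1),f(1,1))
replace slot 2: 2·(4+2) − 3 = 9 → (4,9,2)
replace slot 3: 2·(4+9) − 2 = 24 → (4,9,24)
replace slot 1: 2·(9+24) − 4 = 62 → (62,9,24)

62,9,24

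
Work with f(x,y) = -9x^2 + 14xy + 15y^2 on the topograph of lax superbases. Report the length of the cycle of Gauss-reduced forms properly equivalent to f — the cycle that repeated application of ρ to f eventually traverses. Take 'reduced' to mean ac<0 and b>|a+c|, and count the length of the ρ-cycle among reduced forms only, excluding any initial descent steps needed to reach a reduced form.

D = 736, ⌊√D⌋ = 27
river: ρ → (15,16,-8)
river: ρ → (-8,16,15)
river: ρ → (15,14,-9)
river: ρ → (-9,22,7)
river: ρ → (7,20,-12)
river: ρ → (-12,4,15)
river: ρ → (15,26,-1)
river: ρ → (-1,26,15)
river: ρ → (15,4,-12)
river: ρ → (-12,20,7)
river: ρ → (7,22,-9)
river: ρ → (-9,14,15)
ρ-cycle length = 12 (tail of 0 descent steps not counted)

12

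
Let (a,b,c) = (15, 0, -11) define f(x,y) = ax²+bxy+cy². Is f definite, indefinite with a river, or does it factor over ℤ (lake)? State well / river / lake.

D = b²−4ac = 0² − 4·15·(-11) = 660
D > 0 non-square ⇒ indefinite ⇒ periodic river

river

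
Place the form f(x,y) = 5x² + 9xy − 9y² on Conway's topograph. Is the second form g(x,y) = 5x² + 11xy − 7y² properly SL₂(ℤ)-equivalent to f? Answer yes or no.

D₁ = 261, D₂ = 261
river cycle of f (length 8): (-9, 9, 5), (5, 11, -7), (-7, 3, 9), (9, 15, -1), (-1, 15, 9), (9, 3, -7), (-7, 11, 5), (5, 9, -9)
river cycle of g (length 8): (-7, 3, 9), (9, 15, -1), (-1, 15, 9), (9, 3, -7), (-7, 11, 5), (5, 9, -9), (-9, 9, 5), (5, 11, -7)
cycles coincide ⇒ equivalent

yes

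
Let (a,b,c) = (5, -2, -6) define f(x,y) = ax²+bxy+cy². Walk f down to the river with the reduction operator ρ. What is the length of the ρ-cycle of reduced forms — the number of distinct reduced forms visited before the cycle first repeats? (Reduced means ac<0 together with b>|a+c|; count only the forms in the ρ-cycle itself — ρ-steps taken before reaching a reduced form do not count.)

D = 124, ⌊√D⌋ = 11
descent: ρ → (-6,2,5)  [lands on river]
river: ρ → (5,8,-3)
river: ρ → (-3,10,2)
river: ρ → (2,10,-3)
river: ρ → (-3,8,5)
river: ρ → (5,2,-6)
river: ρ → (-6,10,1)
river: ρ → (1,10,-6)
ρ-cycle length = 8 (tail of 1 descent step not counted)

8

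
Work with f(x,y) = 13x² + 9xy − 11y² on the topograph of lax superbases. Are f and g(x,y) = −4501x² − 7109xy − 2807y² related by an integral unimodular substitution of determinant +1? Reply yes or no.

D₁ = 653, D₂ = 653
river cycle of f (length 14): (-11, 13, 11), (11, 9, -13), (-13, 17, 7), (7, 25, -1), (-1, 25, 7), (7, 17, -13), (-13, 9, 11), (11, 13, -11), (-11, 9, 13), (13, 17, -7), … (4 more)
river cycle of g (length 14): (-11, 13, 11), (11, 9, -13), (-13, 17, 7), (7, 25, -1), (-1, 25, 7), (7, 17, -13), (-13, 9, 11), (11, 13, -11), (-11, 9, 13), (13, 17, -7), … (4 more)
cycles coincide ⇒ equivalent

yes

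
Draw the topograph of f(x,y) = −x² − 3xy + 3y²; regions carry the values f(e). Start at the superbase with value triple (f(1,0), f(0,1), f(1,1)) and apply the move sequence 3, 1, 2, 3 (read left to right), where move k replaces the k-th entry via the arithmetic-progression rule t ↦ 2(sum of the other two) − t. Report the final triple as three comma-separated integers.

start (-1,3,-1) = (f(1,0),f(0,1),f(1,1))
replace slot 3: 2·((-1)+3) − (-1) = 5 → (-1,3,5)
replace slot 1: 2·(3+5) − (-1) = 17 → (17,3,5)
replace slot 2: 2·(17+5) − 3 = 41 → (17,41,5)
replace slot 3: 2·(17+41) − 5 = 111 → (17,41,111)

17,41,111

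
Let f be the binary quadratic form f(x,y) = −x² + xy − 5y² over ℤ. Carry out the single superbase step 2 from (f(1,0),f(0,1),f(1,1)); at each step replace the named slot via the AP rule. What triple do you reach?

start (-1,-5,-5) = (f(1,0),f(0,1),f(1,1))
replace slot 2: 2·((-1)+(-5)) − (-5) = -7 → (-1,-7,-5)

-1,-7,-5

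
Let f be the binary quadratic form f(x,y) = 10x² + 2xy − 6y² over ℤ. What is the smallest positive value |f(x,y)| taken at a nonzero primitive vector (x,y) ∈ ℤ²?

descent: ρ → (-6,10,6)  [lands on river]
river: ρ → (6,14,-2)
river: ρ → (-2,14,6)
river: ρ → (6,10,-6)
river: ρ → (-6,14,2)
river: ρ → (2,14,-6)
closes: descent 1, river 6
min |a| on river = 2

2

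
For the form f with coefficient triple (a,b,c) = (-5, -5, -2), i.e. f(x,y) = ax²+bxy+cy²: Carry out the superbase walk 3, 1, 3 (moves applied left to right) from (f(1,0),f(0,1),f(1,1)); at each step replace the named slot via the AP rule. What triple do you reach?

start (-5,-2,-12) = (f(1,0),f(0,1),f(1,1))
replace slot 3: 2·((-5)+(-2)) − (-12) = -2 → (-5,-2,-2)
replace slot 1: 2·((-2)+(-2)) − (-5) = -3 → (-3,-2,-2)
replace slot 3: 2·((-3)+(-2)) − (-2) = -8 → (-3,-2,-8)

-3,-2,-8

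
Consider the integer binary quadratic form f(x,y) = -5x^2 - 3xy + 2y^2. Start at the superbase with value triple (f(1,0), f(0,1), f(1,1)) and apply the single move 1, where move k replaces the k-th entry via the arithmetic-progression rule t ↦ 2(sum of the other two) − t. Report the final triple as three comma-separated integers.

start (-5,2,-6) = (f(1,0),f(0,1),f(1,1))
replace slot 1: 2·(2+(-6)) − (-5) = -3 → (-3,2,-6)

-3,2,-6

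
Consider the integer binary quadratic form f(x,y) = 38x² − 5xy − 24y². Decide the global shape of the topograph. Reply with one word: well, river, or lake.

D = b²−4ac = (-5)² − 4·38·(-24) = 3673
D > 0 non-square ⇒ indefinite ⇒ periodic river

river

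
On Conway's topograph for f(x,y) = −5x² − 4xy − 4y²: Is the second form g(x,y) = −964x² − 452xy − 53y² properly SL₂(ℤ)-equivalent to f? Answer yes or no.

D₁ = -64, D₂ = -64
f is negative-definite; reduce −f:
−f: flip: (5,4,4)→(4,-4,5)
−f: translate: b→4 (≡-4 mod 8), so (4,-4,5)→(4,4,5)
−f: reduced (well bottom): (4,4,5) with a≤c, −a<b≤a
flip sign back: reduced form of f is (-4,-4,-5)
g is negative-definite; reduce −g:
−g: flip: (964,452,53)→(53,-452,964)
−g: translate: b→-28 (≡-452 mod 106), so (53,-452,964)→(53,-28,4)
−g: flip: (53,-28,4)→(4,28,53)
−g: translate: b→4 (≡28 mod 8), so (4,28,53)→(4,4,5)
−g: reduced (well bottom): (4,4,5) with a≤c, −a<b≤a
flip sign back: reduced form of g is (-4,-4,-5)
reduced forms (-4, -4, -5) vs (-4, -4, -5) ⇒ equivalent

yes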